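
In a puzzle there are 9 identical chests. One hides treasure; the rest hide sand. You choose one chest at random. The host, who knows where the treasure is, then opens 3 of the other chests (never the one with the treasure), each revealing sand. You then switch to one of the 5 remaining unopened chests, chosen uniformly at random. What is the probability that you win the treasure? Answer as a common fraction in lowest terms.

8/45

Your original chest holds the treasure with probability 1/9, so the other 8 collectively hold it with probability 8/9.
The host can always find 3 empty chests to open, so the reveals don't change that 8/9; it is now spread over the 5 remaining unopened chests.
P(win by switching) = (8/9) · (1/5) = 8/45.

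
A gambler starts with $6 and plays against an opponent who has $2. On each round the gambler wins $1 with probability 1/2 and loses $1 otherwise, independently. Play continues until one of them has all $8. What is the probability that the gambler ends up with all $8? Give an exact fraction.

With a fair step, P(i) = ½P(i−1) + ½P(i+1) with P(0)=0, P(8)=1 has the linear solution P(i) = i/8.
P(6) = 6/8 = 3/4.

3/4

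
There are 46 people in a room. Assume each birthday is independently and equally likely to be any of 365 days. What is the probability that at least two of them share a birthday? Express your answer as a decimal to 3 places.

0.948

It's easier to compute the probability that all 46 are distinct.
P(all distinct) = 365/365 · 364/365 · ··· · 320/365 ≈ 0.052.
So the probability of at least one match is 1 − 0.052 = 0.948.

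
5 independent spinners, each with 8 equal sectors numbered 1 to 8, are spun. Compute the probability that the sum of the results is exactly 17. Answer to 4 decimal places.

0.0449

There are 8^5 = 32768 equally likely outcomes.
The number of ordered 5-tuples from {1,…,8} summing to 17 is 1470.
P(sum = 17) = 1470/32768 = 735/16384 ≈ 0.0449.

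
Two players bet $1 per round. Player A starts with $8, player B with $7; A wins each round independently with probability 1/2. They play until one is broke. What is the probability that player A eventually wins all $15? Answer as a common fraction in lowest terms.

With a fair step, P(i) = ½P(i−1) + ½P(i+1) with P(0)=0, P(15)=1 has the linear solution P(i) = i/15.
P(8) = 8/15.

8/15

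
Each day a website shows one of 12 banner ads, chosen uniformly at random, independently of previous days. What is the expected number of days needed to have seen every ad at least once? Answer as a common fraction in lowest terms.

86021/2310

After i distinct types are collected, each trial gives a new one with probability (12−i)/12, so the expected wait for the next new type is 12/(12−i).
E = 12/12 + 12/11 + 12/10 + 12/9 + 12/8 + 12/7 + 12/6 + 12/5 + 12/4 + 12/3 + 12/2 + 12/1 = 86021/2310.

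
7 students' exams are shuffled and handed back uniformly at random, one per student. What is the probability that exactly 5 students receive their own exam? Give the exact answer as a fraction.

1/240

Choose which 5 of the 7 are fixed: C(7,5) = 21 ways.
The remaining 2 must have no fixed point: D(2) = 1.
P = 21·1/5040 = 1/240.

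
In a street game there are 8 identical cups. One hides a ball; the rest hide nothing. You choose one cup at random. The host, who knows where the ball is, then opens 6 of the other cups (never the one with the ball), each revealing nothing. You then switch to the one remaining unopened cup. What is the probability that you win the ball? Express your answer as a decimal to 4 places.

Your original cup holds the ball with probability 1/8, so the other 7 collectively hold it with probability 7/8.
The host can always find 6 empty cups to open, so the reveals don't change that 7/8; it is now spread over the 1 remaining unopened cup.
P(win by switching) = (7/8) · (1/1) = 7/8 ≈ 0.8750.

0.8750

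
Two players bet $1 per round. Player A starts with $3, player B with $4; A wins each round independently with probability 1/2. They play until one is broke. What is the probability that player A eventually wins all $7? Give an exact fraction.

With a fair step, P(i) = ½P(i−1) + ½P(i+1) with P(0)=0, P(7)=1 has the linear solution P(i) = i/7.
P(3) = 3/7.

3/7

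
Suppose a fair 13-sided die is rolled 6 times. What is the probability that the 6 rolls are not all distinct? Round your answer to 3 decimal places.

0.744

P(all 6 different) = 13/13 · 12/13 · ··· · 8/13 ≈ 0.256.
P(at least two equal) = 1 − 0.256 = 0.744.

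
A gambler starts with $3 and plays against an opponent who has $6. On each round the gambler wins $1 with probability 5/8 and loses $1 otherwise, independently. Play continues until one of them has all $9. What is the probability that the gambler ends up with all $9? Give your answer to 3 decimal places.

0.792

Let r = q/p = (3/8)/(5/8) = 3/5. The recurrence P(i) = p·P(i+1) + q·P(i−1) with P(0)=0, P(9)=1 gives P(i) = (1 − r^i)/(1 − r^9).
P(3) = (1 − (3/5)^3) / (1 − (3/5)^9) = 15625/19729 ≈ 0.792.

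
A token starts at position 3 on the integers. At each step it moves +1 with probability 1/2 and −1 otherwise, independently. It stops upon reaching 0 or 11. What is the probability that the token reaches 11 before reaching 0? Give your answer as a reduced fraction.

With a fair step, P(i) = ½P(i−1) + ½P(i+1) with P(0)=0, P(11)=1 has the linear solution P(i) = i/11.
P(3) = 3/11.

3/11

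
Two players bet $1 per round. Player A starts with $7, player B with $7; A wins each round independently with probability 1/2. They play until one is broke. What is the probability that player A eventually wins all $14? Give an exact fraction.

With a fair step, P(i) = ½P(i−1) + ½P(i+1) with P(0)=0, P(14)=1 has the linear solution P(i) = i/14.
P(7) = 7/14 = 1/2.

1/2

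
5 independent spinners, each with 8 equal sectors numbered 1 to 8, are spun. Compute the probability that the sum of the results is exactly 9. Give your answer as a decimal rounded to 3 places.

There are 8^5 = 32768 equally likely outcomes.
The number of ordered 5-tuples from {1,…,8} summing to 9 is 70.
P(sum = 9) = 70/32768 = 35/16384 ≈ 0.002.

0.002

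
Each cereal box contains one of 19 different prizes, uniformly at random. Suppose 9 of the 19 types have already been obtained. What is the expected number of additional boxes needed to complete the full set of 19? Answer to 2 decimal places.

Starting from 9 distinct types, each trial gives a new one with probability (19−i)/19 when i types are held, so the wait for the next new type is 19/(19−i).
E = 19/10 + 19/9 + 19/8 + 19/7 + 19/6 + 19/5 + 19/4 + 19/3 + 19/2 + 19/1 = 140239/2520 ≈ 55.65.

55.65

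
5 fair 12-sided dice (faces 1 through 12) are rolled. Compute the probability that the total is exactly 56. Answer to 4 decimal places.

0.0003

There are 12^5 = 248832 equally likely outcomes.
The number of ordered 5-tuples from {1,…,12} summing to 56 is 70.
P(sum = 56) = 70/248832 = 35/124416 ≈ 0.0003.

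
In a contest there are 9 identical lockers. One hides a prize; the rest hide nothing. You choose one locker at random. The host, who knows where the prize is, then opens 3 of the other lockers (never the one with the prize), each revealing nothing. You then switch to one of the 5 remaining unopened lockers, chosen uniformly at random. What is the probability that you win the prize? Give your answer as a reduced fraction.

Your original locker holds the prize with probability 1/9, so the other 8 collectively hold it with probability 8/9.
The host can always find 3 empty lockers to open, so the reveals don't change that 8/9; it is now spread over the 5 remaining unopened lockers.
P(win by switching) = (8/9) · (1/5) = 8/45.

8/45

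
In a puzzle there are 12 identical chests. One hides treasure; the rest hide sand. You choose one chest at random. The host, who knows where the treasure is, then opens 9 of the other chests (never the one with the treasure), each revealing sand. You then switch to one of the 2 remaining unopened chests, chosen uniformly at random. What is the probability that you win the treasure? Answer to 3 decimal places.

0.458

Your original chest holds the treasure with probability 1/12, so the other 11 collectively hold it with probability 11/12.
The host can always find 9 empty chests to open, so the reveals don't change that 11/12; it is now spread over the 2 remaining unopened chests.
P(win by switching) = (11/12) · (1/2) = 11/24 ≈ 0.458.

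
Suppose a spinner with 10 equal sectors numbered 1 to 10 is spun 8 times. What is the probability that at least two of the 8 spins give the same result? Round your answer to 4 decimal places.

0.9819

P(all 8 different) = 10/10 · 9/10 · ··· · 3/10 ≈ 0.0181.
P(at least two equal) = 1 − 0.0181 = 0.9819.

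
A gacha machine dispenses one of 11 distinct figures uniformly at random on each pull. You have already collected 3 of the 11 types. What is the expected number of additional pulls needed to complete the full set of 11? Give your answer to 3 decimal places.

Starting from 3 distinct types, each trial gives a new one with probability (11−i)/11 when i types are held, so the wait for the next new type is 11/(11−i).
E = 11/8 + 11/7 + 11/6 + 11/5 + 11/4 + 11/3 + 11/2 + 11/1 = 8371/280 ≈ 29.896.

29.896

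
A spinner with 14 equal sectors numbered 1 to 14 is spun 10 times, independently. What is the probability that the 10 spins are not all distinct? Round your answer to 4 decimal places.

P(all 10 different) = 14/14 · 13/14 · ··· · 5/14 ≈ 0.0126.
P(at least two equal) = 1 − 0.0126 = 0.9874.

0.9874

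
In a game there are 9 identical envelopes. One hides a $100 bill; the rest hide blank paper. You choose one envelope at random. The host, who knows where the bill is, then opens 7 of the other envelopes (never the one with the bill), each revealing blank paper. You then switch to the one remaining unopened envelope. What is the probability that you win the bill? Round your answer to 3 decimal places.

Your original envelope holds the bill with probability 1/9, so the other 8 collectively hold it with probability 8/9.
The host can always find 7 empty envelopes to open, so the reveals don't change that 8/9; it is now spread over the 1 remaining unopened envelope.
P(win by switching) = (8/9) · (1/1) = 8/9 ≈ 0.889.

0.889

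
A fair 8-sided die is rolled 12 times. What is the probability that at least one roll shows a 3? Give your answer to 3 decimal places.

0.799

P(no roll shows a 3) = (7/8)^12 ≈ 0.201.
P(at least one) = 1 − 0.201 = 0.799.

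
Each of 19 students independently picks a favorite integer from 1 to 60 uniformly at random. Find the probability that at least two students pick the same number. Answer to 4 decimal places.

It's easier to compute the probability that all 19 are distinct.
P(all distinct) = 60/60 · 59/60 · ··· · 42/60 ≈ 0.0408.
So the probability of at least one match is 1 − 0.0408 = 0.9592.

0.9592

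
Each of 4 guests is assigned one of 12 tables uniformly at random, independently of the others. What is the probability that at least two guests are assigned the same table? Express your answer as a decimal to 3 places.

It's easier to compute the probability that all 4 are distinct.
P(all distinct) = 12/12 · 11/12 · ··· · 9/12 ≈ 0.573.
So the probability of at least one match is 1 − 0.573 = 0.427.

0.427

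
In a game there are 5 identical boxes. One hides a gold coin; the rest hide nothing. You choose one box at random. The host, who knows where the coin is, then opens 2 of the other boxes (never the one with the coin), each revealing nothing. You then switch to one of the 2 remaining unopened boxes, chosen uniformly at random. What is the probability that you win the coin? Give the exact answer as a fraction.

Your original box holds the coin with probability 1/5, so the other 4 collectively hold it with probability 4/5.
The host can always find 2 empty boxes to open, so the reveals don't change that 4/5; it is now spread over the 2 remaining unopened boxes.
P(win by switching) = (4/5) · (1/2) = 2/5.

2/5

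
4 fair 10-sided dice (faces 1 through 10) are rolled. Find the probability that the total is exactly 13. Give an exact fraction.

There are 10^4 = 10000 equally likely outcomes.
The number of ordered 4-tuples from {1,…,10} summing to 13 is 220.
P(sum = 13) = 220/10000 = 11/500.

11/500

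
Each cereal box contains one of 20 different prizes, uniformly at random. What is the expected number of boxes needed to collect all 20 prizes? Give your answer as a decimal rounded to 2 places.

71.95

After i distinct types are collected, each trial gives a new one with probability (20−i)/20, so the expected wait for the next new type is 20/(20−i).
E = 20/20 + 20/19 + 20/18 + 20/17 + 20/16 + 20/15 + 20/14 + 20/13 + 20/12 + 20/11 + 20/10 + 20/9 + 20/8 + 20/7 + 20/6 + 20/5 + 20/4 + 20/3 + 20/2 + 20/1 = 279175675/3879876 ≈ 71.95.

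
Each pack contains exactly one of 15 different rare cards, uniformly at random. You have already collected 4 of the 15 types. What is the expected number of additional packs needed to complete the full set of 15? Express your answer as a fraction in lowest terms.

Starting from 4 distinct types, each trial gives a new one with probability (15−i)/15 when i types are held, so the wait for the next new type is 15/(15−i).
E = 15/11 + 15/10 + 15/9 + 15/8 + 15/7 + 15/6 + 15/5 + 15/4 + 15/3 + 15/2 + 15/1 = 83711/1848.

83711/1848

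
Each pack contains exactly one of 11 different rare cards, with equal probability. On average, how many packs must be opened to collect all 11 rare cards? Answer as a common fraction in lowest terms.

83711/2520

After i distinct types are collected, each trial gives a new one with probability (11−i)/11, so the expected wait for the next new type is 11/(11−i).
E = 11/11 + 11/10 + 11/9 + 11/8 + 11/7 + 11/6 + 11/5 + 11/4 + 11/3 + 11/2 + 11/1 = 83711/2520.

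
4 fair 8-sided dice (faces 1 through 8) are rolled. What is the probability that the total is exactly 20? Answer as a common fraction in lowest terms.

315/4096

There are 8^4 = 4096 equally likely outcomes.
The number of ordered 4-tuples from {1,…,8} summing to 20 is 315.
P(sum = 20) = 315/4096.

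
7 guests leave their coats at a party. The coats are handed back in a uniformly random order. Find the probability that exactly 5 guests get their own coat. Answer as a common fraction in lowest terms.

Choose which 5 of the 7 are fixed: C(7,5) = 21 ways.
The remaining 2 must have no fixed point: D(2) = 1.
P = 21·1/5040 = 1/240.

1/240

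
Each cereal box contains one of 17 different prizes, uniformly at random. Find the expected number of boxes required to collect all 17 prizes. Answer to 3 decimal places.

58.472

After i distinct types are collected, each trial gives a new one with probability (17−i)/17, so the expected wait for the next new type is 17/(17−i).
E = 17/17 + 17/16 + 17/15 + 17/14 + 17/13 + 17/12 + 17/11 + 17/10 + 17/9 + 17/8 + 17/7 + 17/6 + 17/5 + 17/4 + 17/3 + 17/2 + 17/1 = 42142223/720720 ≈ 58.472.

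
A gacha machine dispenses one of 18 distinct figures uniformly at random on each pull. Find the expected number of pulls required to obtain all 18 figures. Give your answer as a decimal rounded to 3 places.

62.912

After i distinct types are collected, each trial gives a new one with probability (18−i)/18, so the expected wait for the next new type is 18/(18−i).
E = 18/18 + 18/17 + 18/16 + 18/15 + 18/14 + 18/13 + 18/12 + 18/11 + 18/10 + 18/9 + 18/8 + 18/7 + 18/6 + 18/5 + 18/4 + 18/3 + 18/2 + 18/1 = 42822903/680680 ≈ 62.912.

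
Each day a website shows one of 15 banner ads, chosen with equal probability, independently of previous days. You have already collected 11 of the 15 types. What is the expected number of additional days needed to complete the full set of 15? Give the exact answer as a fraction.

Starting from 11 distinct types, each trial gives a new one with probability (15−i)/15 when i types are held, so the wait for the next new type is 15/(15−i).
E = 15/4 + 15/3 + 15/2 + 15/1 = 125/4.

125/4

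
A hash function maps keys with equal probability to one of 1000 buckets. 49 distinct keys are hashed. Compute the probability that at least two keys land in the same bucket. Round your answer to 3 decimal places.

0.697

It's easier to compute the probability that all 49 are distinct.
P(all distinct) = 1000/1000 · 999/1000 · ··· · 952/1000 ≈ 0.303.
So the probability of at least one match is 1 − 0.303 = 0.697.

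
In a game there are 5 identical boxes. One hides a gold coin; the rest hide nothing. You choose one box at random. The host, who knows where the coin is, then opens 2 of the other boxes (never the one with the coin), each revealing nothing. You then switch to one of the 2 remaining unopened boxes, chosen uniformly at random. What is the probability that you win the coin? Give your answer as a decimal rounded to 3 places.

Your original box holds the coin with probability 1/5, so the other 4 collectively hold it with probability 4/5.
The host can always find 2 empty boxes to open, so the reveals don't change that 4/5; it is now spread over the 2 remaining unopened boxes.
P(win by switching) = (4/5) · (1/2) = 2/5 ≈ 0.400.

0.400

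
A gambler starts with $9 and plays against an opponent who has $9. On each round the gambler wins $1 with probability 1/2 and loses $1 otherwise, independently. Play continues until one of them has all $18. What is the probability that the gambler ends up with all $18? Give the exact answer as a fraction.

With a fair step, P(i) = ½P(i−1) + ½P(i+1) with P(0)=0, P(18)=1 has the linear solution P(i) = i/18.
P(9) = 9/18 = 1/2.

1/2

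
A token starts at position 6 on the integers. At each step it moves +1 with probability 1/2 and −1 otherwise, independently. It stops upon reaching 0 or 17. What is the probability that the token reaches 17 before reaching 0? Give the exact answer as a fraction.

6/17

With a fair step, P(i) = ½P(i−1) + ½P(i+1) with P(0)=0, P(17)=1 has the linear solution P(i) = i/17.
P(6) = 6/17.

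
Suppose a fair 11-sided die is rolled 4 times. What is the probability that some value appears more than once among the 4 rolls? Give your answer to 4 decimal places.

0.4591

P(all 4 different) = 11/11 · 10/11 · ··· · 8/11 ≈ 0.5409.
P(at least two equal) = 1 − 0.5409 = 0.4591.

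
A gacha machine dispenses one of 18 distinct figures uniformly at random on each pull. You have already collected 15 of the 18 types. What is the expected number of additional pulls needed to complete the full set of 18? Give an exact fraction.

33

Starting from 15 distinct types, each trial gives a new one with probability (18−i)/18 when i types are held, so the wait for the next new type is 18/(18−i).
E = 18/3 + 18/2 + 18/1 = 33.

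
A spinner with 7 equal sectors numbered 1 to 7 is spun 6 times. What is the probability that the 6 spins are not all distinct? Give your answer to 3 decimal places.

P(all 6 different) = 7/7 · 6/7 · ··· · 2/7 ≈ 0.043.
P(at least two equal) = 1 − 0.043 = 0.957.

0.957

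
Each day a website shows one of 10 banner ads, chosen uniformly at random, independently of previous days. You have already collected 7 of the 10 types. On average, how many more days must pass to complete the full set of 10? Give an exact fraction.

Starting from 7 distinct types, each trial gives a new one with probability (10−i)/10 when i types are held, so the wait for the next new type is 10/(10−i).
E = 10/3 + 10/2 + 10/1 = 55/3.

55/3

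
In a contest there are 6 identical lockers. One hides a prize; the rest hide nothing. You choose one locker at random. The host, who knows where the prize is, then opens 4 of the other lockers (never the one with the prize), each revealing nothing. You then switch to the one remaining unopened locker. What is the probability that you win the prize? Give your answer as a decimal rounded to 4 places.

0.8333

Your original locker holds the prize with probability 1/6, so the other 5 collectively hold it with probability 5/6.
The host can always find 4 empty lockers to open, so the reveals don't change that 5/6; it is now spread over the 1 remaining unopened locker.
P(win by switching) = (5/6) · (1/1) = 5/6 ≈ 0.8333.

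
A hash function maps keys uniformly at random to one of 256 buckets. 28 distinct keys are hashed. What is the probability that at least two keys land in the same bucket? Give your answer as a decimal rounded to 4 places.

0.7840

It's easier to compute the probability that all 28 are distinct.
P(all distinct) = 256/256 · 255/256 · ··· · 229/256 ≈ 0.2160.
So the probability of at least one match is 1 − 0.2160 = 0.7840.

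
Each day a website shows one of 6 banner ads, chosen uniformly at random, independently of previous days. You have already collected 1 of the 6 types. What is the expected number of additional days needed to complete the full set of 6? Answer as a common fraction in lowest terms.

Starting from 1 distinct type, each trial gives a new one with probability (6−i)/6 when i types are held, so the wait for the next new type is 6/(6−i).
E = 6/5 + 6/4 + 6/3 + 6/2 + 6/1 = 137/10.

137/10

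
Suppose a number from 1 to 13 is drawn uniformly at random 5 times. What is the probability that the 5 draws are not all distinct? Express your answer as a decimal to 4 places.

P(all 5 different) = 13/13 · 12/13 · ··· · 9/13 ≈ 0.4160.
P(at least two equal) = 1 − 0.4160 = 0.5840.

0.5840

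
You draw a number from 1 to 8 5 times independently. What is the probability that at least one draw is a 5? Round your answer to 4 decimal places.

0.4871

P(no draw is a 5) = (7/8)^5 ≈ 0.5129.
P(at least one) = 1 − 0.5129 = 0.4871.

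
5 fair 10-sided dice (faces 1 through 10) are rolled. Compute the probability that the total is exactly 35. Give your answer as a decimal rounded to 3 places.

0.032

There are 10^5 = 100000 equally likely outcomes.
The number of ordered 5-tuples from {1,…,10} summing to 35 is 3246.
P(sum = 35) = 3246/100000 = 1623/50000 ≈ 0.032.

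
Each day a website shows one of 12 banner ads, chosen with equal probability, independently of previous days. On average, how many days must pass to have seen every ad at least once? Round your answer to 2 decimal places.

After i distinct types are collected, each trial gives a new one with probability (12−i)/12, so the expected wait for the next new type is 12/(12−i).
E = 12/12 + 12/11 + 12/10 + 12/9 + 12/8 + 12/7 + 12/6 + 12/5 + 12/4 + 12/3 + 12/2 + 12/1 = 86021/2310 ≈ 37.24.

37.24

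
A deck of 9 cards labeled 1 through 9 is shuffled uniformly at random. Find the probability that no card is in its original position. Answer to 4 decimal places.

This is the derangement probability: permutations of 9 with no fixed point.
D(9) = 9! · (1 − 1/1! + 1/2! − ··· + (−1)^9/9!) = 133496.
P = 133496/362880 = 16687/45360 ≈ 0.3679.

0.3679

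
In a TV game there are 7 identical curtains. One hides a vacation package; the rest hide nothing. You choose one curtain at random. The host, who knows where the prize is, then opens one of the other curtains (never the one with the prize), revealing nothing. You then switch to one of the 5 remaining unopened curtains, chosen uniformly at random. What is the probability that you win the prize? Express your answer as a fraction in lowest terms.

Your original curtain holds the prize with probability 1/7, so the other 6 collectively hold it with probability 6/7.
The host can always find an empty curtain to open, so this doesn't change that 6/7; it is now spread over the 5 remaining unopened curtains.
P(win by switching) = (6/7) · (1/5) = 6/35.

6/35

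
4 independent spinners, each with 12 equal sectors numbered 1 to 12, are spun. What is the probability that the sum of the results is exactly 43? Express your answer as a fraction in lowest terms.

7/2592

There are 12^4 = 20736 equally likely outcomes.
The number of ordered 4-tuples from {1,…,12} summing to 43 is 56.
P(sum = 43) = 56/20736 = 7/2592.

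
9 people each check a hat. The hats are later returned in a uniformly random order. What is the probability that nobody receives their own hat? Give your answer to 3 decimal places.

This is the derangement probability: permutations of 9 with no fixed point.
D(9) = 9! · (1 − 1/1! + 1/2! − ··· + (−1)^9/9!) = 133496.
P = 133496/362880 = 16687/45360 ≈ 0.368.

0.368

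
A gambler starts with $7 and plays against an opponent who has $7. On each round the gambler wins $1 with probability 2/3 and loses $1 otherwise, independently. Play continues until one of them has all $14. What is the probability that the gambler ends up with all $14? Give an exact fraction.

Let r = q/p = (1/3)/(2/3) = 1/2. The recurrence P(i) = p·P(i+1) + q·P(i−1) with P(0)=0, P(14)=1 gives P(i) = (1 − r^i)/(1 − r^14).
P(7) = (1 − (1/2)^7) / (1 − (1/2)^14) = 128/129.

128/129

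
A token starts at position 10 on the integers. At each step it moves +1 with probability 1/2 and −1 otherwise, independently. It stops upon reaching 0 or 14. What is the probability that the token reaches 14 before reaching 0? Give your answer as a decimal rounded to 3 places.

0.714

With a fair step, P(i) = ½P(i−1) + ½P(i+1) with P(0)=0, P(14)=1 has the linear solution P(i) = i/14.
P(10) = 10/14 = 5/7 ≈ 0.714.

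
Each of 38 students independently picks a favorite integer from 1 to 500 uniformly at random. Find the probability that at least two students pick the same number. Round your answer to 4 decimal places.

0.7637

It's easier to compute the probability that all 38 are distinct.
P(all distinct) = 500/500 · 499/500 · ··· · 463/500 ≈ 0.2363.
So the probability of at least one match is 1 − 0.2363 = 0.7637.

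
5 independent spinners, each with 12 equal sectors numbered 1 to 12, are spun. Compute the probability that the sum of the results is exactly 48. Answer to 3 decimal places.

0.007

There are 12^5 = 248832 equally likely outcomes.
The number of ordered 5-tuples from {1,…,12} summing to 48 is 1815.
P(sum = 48) = 1815/248832 = 605/82944 ≈ 0.007.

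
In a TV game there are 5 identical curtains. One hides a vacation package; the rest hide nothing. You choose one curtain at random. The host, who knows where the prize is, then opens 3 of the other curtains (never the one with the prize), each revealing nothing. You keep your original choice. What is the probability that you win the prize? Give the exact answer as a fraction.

The host can always open 3 empty curtains regardless of your choice, so the reveals give no information about your original curtain.
P(win by staying) = 1/5.

1/5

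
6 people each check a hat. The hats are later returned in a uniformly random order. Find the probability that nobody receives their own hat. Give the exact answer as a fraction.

53/144

This is the derangement probability: permutations of 6 with no fixed point.
D(6) = 6! · (1 − 1/1! + 1/2! − ··· + (−1)^6/6!) = 265.
P = 265/720 = 53/144.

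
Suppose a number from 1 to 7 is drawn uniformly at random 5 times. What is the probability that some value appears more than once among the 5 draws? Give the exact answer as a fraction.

2041/2401

P(all 5 different) = 7/7 · 6/7 · ··· · 3/7 = 360/2401.
P(at least two equal) = 1 − 360/2401 = 2041/2401.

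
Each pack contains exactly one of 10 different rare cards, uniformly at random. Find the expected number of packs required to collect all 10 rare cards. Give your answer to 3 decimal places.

After i distinct types are collected, each trial gives a new one with probability (10−i)/10, so the expected wait for the next new type is 10/(10−i).
E = 10/10 + 10/9 + 10/8 + 10/7 + 10/6 + 10/5 + 10/4 + 10/3 + 10/2 + 10/1 = 7381/252 ≈ 29.290.

29.290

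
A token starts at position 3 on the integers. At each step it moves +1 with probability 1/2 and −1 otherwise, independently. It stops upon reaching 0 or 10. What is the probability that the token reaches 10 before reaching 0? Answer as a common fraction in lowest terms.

With a fair step, P(i) = ½P(i−1) + ½P(i+1) with P(0)=0, P(10)=1 has the linear solution P(i) = i/10.
P(3) = 3/10.

3/10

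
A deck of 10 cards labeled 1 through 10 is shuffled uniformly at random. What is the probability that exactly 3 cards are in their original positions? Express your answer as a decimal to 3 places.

Choose which 3 of the 10 are fixed: C(10,3) = 120 ways.
The remaining 7 must have no fixed point: D(7) = 1854.
P = 120·1854/3628800 = 103/1680 ≈ 0.061.

0.061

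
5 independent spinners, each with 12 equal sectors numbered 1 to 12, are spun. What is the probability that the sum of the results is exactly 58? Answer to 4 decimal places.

There are 12^5 = 248832 equally likely outcomes.
The number of ordered 5-tuples from {1,…,12} summing to 58 is 15.
P(sum = 58) = 15/248832 = 5/82944 ≈ 0.0001.

0.0001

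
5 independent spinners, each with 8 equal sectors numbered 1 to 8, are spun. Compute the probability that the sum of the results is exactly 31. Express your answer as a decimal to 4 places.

0.0211

There are 8^5 = 32768 equally likely outcomes.
The number of ordered 5-tuples from {1,…,8} summing to 31 is 690.
P(sum = 31) = 690/32768 = 345/16384 ≈ 0.0211.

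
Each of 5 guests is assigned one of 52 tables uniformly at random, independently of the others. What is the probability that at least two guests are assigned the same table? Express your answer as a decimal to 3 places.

It's easier to compute the probability that all 5 are distinct.
P(all distinct) = 52/52 · 51/52 · ··· · 48/52 ≈ 0.820.
So the probability of at least one match is 1 − 0.820 = 0.180.

0.180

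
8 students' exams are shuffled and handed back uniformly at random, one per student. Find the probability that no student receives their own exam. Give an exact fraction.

This is the derangement probability: permutations of 8 with no fixed point.
D(8) = 8! · (1 − 1/1! + 1/2! − ··· + (−1)^8/8!) = 14833.
P = 14833/40320 = 2119/5760.

2119/5760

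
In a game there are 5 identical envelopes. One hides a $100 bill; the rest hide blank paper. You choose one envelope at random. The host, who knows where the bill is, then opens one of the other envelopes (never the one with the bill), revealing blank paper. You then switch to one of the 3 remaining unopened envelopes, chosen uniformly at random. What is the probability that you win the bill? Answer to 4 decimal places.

0.2667

Your original envelope holds the bill with probability 1/5, so the other 4 collectively hold it with probability 4/5.
The host can always find an empty envelope to open, so this doesn't change that 4/5; it is now spread over the 3 remaining unopened envelopes.
P(win by switching) = (4/5) · (1/3) = 4/15 ≈ 0.2667.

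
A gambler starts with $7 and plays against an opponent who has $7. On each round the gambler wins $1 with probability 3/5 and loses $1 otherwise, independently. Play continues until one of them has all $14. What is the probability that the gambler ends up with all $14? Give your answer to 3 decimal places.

0.945

Let r = q/p = (2/5)/(3/5) = 2/3. The recurrence P(i) = p·P(i+1) + q·P(i−1) with P(0)=0, P(14)=1 gives P(i) = (1 − r^i)/(1 − r^14).
P(7) = (1 − (2/3)^7) / (1 − (2/3)^14) = 2187/2315 ≈ 0.945.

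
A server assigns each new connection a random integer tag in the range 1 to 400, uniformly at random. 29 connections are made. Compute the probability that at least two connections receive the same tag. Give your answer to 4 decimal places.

It's easier to compute the probability that all 29 are distinct.
P(all distinct) = 400/400 · 399/400 · ··· · 372/400 ≈ 0.3535.
So the probability of at least one match is 1 − 0.3535 = 0.6465.

0.6465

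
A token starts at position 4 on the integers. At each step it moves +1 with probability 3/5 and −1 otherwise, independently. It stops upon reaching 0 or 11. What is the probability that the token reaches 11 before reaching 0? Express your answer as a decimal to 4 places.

Let r = q/p = (2/5)/(3/5) = 2/3. The recurrence P(i) = p·P(i+1) + q·P(i−1) with P(0)=0, P(11)=1 gives P(i) = (1 − r^i)/(1 − r^11).
P(4) = (1 − (2/3)^4) / (1 − (2/3)^11) = 142155/175099 ≈ 0.8119.

0.8119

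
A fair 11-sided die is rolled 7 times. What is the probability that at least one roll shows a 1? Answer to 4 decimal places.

P(no roll shows a 1) = (10/11)^7 ≈ 0.5132.
P(at least one) = 1 − 0.5132 = 0.4868.

0.4868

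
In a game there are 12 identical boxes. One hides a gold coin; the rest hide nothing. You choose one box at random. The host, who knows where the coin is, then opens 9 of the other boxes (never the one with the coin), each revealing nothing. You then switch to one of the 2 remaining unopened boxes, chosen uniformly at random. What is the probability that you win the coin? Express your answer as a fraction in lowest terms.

Your original box holds the coin with probability 1/12, so the other 11 collectively hold it with probability 11/12.
The host can always find 9 empty boxes to open, so the reveals don't change that 11/12; it is now spread over the 2 remaining unopened boxes.
P(win by switching) = (11/12) · (1/2) = 11/24.

11/24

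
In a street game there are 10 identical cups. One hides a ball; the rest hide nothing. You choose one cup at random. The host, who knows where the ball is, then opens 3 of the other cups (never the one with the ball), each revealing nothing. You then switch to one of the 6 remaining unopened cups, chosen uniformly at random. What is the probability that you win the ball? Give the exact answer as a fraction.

3/20

Your original cup holds the ball with probability 1/10, so the other 9 collectively hold it with probability 9/10.
The host can always find 3 empty cups to open, so the reveals don't change that 9/10; it is now spread over the 6 remaining unopened cups.
P(win by switching) = (9/10) · (1/6) = 3/20.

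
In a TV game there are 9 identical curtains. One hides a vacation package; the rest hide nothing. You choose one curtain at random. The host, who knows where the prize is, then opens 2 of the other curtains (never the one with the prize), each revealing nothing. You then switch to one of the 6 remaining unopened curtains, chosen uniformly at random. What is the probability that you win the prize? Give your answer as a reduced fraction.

4/27

Your original curtain holds the prize with probability 1/9, so the other 8 collectively hold it with probability 8/9.
The host can always find 2 empty curtains to open, so the reveals don't change that 8/9; it is now spread over the 6 remaining unopened curtains.
P(win by switching) = (8/9) · (1/6) = 4/27.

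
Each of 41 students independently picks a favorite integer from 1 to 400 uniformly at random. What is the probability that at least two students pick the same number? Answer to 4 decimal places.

0.8803

It's easier to compute the probability that all 41 are distinct.
P(all distinct) = 400/400 · 399/400 · ··· · 360/400 ≈ 0.1197.
So the probability of at least one match is 1 − 0.1197 = 0.8803.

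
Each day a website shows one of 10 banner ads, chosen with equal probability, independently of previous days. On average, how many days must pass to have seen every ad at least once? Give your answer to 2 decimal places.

29.29

After i distinct types are collected, each trial gives a new one with probability (10−i)/10, so the expected wait for the next new type is 10/(10−i).
E = 10/10 + 10/9 + 10/8 + 10/7 + 10/6 + 10/5 + 10/4 + 10/3 + 10/2 + 10/1 = 7381/252 ≈ 29.29.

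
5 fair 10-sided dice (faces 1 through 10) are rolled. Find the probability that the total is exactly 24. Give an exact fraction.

There are 10^5 = 100000 equally likely outcomes.
The number of ordered 5-tuples from {1,…,10} summing to 24 is 5280.
P(sum = 24) = 5280/100000 = 33/625.

33/625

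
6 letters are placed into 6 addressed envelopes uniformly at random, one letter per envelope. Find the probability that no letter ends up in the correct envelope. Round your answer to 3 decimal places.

0.368

This is the derangement probability: permutations of 6 with no fixed point.
D(6) = 6! · (1 − 1/1! + 1/2! − ··· + (−1)^6/6!) = 265.
P = 265/720 = 53/144 ≈ 0.368.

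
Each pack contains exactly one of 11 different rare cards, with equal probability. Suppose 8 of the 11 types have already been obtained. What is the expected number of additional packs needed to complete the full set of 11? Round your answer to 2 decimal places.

20.17

Starting from 8 distinct types, each trial gives a new one with probability (11−i)/11 when i types are held, so the wait for the next new type is 11/(11−i).
E = 11/3 + 11/2 + 11/1 = 121/6 ≈ 20.17.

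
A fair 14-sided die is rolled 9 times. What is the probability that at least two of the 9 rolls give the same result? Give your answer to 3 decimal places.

P(all 9 different) = 14/14 · 13/14 · ··· · 6/14 ≈ 0.035.
P(at least two equal) = 1 − 0.035 = 0.965.

0.965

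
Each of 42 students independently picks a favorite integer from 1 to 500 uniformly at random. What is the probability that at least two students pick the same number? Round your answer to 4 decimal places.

It's easier to compute the probability that all 42 are distinct.
P(all distinct) = 500/500 · 499/500 · ··· · 459/500 ≈ 0.1700.
So the probability of at least one match is 1 − 0.1700 = 0.8300.

0.8300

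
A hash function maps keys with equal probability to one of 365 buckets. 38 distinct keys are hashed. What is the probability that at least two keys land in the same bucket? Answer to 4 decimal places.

0.8641

It's easier to compute the probability that all 38 are distinct.
P(all distinct) = 365/365 · 364/365 · ··· · 328/365 ≈ 0.1359.
So the probability of at least one match is 1 − 0.1359 = 0.8641.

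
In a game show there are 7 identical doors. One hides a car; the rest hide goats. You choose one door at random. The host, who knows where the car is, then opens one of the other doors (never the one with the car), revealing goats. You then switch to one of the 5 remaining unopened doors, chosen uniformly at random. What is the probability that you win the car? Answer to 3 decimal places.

0.171

Your original door holds the car with probability 1/7, so the other 6 collectively hold it with probability 6/7.
The host can always find an empty door to open, so this doesn't change that 6/7; it is now spread over the 5 remaining unopened doors.
P(win by switching) = (6/7) · (1/5) = 6/35 ≈ 0.171.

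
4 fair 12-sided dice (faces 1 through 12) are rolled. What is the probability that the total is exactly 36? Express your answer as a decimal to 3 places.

There are 12^4 = 20736 equally likely outcomes.
The number of ordered 4-tuples from {1,…,12} summing to 36 is 451.
P(sum = 36) = 451/20736 ≈ 0.022.

0.022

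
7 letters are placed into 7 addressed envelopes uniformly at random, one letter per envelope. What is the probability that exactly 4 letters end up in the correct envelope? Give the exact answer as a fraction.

Choose which 4 of the 7 are fixed: C(7,4) = 35 ways.
The remaining 3 must have no fixed point: D(3) = 2.
P = 35·2/5040 = 1/72.

1/72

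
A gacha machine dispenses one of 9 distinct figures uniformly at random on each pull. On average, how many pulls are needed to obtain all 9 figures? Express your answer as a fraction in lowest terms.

7129/280

After i distinct types are collected, each trial gives a new one with probability (9−i)/9, so the expected wait for the next new type is 9/(9−i).
E = 9/9 + 9/8 + 9/7 + 9/6 + 9/5 + 9/4 + 9/3 + 9/2 + 9/1 = 7129/280.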